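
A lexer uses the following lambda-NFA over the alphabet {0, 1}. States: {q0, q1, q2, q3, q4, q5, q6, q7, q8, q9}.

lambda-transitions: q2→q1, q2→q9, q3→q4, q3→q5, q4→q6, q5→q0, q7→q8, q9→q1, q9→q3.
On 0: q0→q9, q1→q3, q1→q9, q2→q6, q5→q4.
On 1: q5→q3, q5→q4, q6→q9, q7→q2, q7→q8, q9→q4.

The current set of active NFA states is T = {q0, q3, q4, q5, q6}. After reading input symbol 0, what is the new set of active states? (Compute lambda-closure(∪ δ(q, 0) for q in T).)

{q0, q1, q3, q4, q5, q6, q9}

q0 on 0 → {q9}.
q5 on 0 → {q4}.
No 0-transition from q3, q4, q6.
Union after reading 0: {q4, q9}.
Now take the lambda-closure:
From q4 via lambda: add q6.
From q9 via lambda: add q1, q3.
From q3 via lambda: add q5.
From q5 via lambda: add q0.
No new states can be added; the closed set is {q0, q1, q3, q4, q5, q6, q9}.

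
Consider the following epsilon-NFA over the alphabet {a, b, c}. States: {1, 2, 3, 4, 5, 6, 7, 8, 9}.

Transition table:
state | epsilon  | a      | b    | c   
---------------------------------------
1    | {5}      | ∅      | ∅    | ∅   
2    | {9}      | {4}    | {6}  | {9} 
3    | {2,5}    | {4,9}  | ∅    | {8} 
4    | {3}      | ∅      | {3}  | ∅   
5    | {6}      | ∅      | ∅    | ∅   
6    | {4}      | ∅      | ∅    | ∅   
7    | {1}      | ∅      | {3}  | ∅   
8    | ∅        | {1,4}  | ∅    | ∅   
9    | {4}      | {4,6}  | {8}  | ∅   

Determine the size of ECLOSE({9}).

Start with {9}.
From 9 via epsilon: add 4.
From 4 via epsilon: add 3.
From 3 via epsilon: add 2, 5.
From 5 via epsilon: add 6.
epsilon-closure = {2, 3, 4, 5, 6, 9}, which has 6 states.

6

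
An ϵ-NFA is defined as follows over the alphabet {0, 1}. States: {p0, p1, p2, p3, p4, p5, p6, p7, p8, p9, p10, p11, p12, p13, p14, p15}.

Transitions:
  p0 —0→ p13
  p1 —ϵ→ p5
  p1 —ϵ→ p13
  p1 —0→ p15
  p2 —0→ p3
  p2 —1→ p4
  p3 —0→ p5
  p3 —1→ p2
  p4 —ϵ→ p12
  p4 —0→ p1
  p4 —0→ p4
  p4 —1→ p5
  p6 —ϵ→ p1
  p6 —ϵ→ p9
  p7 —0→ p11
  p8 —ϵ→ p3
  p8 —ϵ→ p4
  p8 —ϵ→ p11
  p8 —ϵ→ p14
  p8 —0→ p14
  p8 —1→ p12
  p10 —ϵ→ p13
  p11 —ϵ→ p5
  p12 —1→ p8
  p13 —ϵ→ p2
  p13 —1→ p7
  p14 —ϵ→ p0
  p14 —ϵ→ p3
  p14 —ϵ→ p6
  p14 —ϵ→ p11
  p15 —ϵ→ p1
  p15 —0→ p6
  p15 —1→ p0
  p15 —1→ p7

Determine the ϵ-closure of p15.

Start with {p15}.
From p15 via ϵ: add p1.
From p1 via ϵ: add p5, p13.
From p13 via ϵ: add p2.
No new states can be added; the closed set is {p1, p2, p5, p13, p15}.

{p1, p2, p5, p13, p15}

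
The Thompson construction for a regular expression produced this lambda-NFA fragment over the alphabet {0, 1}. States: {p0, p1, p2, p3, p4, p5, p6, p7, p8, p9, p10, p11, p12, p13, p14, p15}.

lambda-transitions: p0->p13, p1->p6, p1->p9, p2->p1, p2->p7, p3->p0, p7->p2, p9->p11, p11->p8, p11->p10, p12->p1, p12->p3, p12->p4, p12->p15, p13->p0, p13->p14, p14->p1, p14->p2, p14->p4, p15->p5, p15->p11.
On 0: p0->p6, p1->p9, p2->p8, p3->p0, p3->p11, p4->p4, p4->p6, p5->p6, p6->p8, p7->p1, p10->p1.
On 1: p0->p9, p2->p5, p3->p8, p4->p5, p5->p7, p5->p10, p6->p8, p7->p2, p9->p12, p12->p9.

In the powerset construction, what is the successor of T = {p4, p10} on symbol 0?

p4 on 0 → {p4, p6}.
p10 on 0 → {p1}.
Union after reading 0: {p1, p4, p6}.
Now take the lambda-closure:
From p1 via lambda: add p9.
From p9 via lambda: add p11.
From p11 via lambda: add p8, p10.
No new states can be added; the closed set is {p1, p4, p6, p8, p9, p10, p11}.

{p1, p4, p6, p8, p9, p10, p11}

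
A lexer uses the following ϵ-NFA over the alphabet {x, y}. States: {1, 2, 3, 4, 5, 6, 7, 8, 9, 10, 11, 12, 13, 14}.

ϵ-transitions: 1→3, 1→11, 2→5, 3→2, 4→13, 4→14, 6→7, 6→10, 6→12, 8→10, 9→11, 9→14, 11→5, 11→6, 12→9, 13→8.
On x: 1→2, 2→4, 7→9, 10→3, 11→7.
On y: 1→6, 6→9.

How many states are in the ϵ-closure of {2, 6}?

9

Start with {2, 6}.
From 2 via ϵ: add 5.
From 6 via ϵ: add 7, 10, 12.
From 12 via ϵ: add 9.
From 9 via ϵ: add 11, 14.
ϵ-closure = {2, 5, 6, 7, 9, 10, 11, 12, 14}, which has 9 states.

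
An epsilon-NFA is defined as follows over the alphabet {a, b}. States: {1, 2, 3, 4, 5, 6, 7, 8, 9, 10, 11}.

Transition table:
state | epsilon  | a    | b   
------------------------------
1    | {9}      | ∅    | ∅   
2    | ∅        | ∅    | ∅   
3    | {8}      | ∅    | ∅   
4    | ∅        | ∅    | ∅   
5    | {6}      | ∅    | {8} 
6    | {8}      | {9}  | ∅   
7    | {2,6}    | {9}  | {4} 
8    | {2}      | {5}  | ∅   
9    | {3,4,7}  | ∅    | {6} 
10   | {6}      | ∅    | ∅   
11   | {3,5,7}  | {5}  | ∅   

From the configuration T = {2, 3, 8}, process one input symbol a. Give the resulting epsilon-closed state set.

{2, 5, 6, 8}

8 on a → {5}.
No a-transition from 2, 3.
Union after reading a: {5}.
Now take the epsilon-closure:
From 5 via epsilon: add 6.
From 6 via epsilon: add 8.
From 8 via epsilon: add 2.
No new states can be added; the closed set is {2, 5, 6, 8}.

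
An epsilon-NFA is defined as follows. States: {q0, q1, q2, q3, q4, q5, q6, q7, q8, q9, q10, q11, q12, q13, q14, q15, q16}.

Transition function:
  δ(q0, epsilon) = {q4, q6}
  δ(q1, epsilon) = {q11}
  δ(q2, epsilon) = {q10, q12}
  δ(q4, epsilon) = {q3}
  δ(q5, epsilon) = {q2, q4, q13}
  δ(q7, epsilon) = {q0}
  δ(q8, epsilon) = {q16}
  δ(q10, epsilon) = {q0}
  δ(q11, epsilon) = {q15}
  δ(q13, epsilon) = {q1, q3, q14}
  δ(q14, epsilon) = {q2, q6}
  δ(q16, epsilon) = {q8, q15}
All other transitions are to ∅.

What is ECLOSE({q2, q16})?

{q0, q2, q3, q4, q6, q8, q10, q12, q15, q16}

Start with {q2, q16}.
From q2 via epsilon: add q10, q12.
From q16 via epsilon: add q8, q15.
From q10 via epsilon: add q0.
From q0 via epsilon: add q4, q6.
From q4 via epsilon: add q3.
No new states can be added; the closed set is {q0, q2, q3, q4, q6, q8, q10, q12, q15, q16}.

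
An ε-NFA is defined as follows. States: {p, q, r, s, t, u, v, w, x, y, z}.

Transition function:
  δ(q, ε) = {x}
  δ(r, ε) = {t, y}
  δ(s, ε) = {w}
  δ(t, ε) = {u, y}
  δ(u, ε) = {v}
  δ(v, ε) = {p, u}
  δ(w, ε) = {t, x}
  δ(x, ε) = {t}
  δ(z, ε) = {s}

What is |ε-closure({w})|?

7

Start with {w}.
From w via ε: add t, x.
From t via ε: add u, y.
From u via ε: add v.
From v via ε: add p.
ε-closure = {p, t, u, v, w, x, y}, which has 7 states.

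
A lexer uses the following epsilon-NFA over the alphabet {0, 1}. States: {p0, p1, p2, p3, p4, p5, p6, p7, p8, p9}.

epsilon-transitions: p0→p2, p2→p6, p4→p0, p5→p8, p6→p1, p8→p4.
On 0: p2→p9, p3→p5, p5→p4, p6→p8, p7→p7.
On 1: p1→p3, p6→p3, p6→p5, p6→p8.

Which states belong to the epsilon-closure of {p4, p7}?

Start with {p4, p7}.
From p4 via epsilon: add p0.
From p0 via epsilon: add p2.
From p2 via epsilon: add p6.
From p6 via epsilon: add p1.
No new states can be added; the closed set is {p0, p1, p2, p4, p6, p7}.

{p0, p1, p2, p4, p6, p7}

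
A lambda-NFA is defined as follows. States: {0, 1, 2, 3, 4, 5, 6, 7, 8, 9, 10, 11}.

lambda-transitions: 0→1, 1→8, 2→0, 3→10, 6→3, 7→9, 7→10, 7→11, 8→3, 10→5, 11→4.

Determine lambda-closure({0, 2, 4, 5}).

{0, 1, 2, 3, 4, 5, 8, 10}

Start with {0, 2, 4, 5}.
From 0 via lambda: add 1.
From 1 via lambda: add 8.
From 8 via lambda: add 3.
From 3 via lambda: add 10.
No new states can be added; the closed set is {0, 1, 2, 3, 4, 5, 8, 10}.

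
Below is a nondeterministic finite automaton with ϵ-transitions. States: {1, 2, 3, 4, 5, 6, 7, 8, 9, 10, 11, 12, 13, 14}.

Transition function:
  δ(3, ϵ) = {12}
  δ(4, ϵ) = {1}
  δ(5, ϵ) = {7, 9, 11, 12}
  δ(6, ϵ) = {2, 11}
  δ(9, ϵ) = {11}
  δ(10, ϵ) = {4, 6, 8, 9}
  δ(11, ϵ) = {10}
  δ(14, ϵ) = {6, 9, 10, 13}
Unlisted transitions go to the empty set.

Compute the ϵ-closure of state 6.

{1, 2, 4, 6, 8, 9, 10, 11}

Start with {6}.
From 6 via ϵ: add 2, 11.
From 11 via ϵ: add 10.
From 10 via ϵ: add 4, 8, 9.
From 4 via ϵ: add 1.
No new states can be added; the closed set is {1, 2, 4, 6, 8, 9, 10, 11}.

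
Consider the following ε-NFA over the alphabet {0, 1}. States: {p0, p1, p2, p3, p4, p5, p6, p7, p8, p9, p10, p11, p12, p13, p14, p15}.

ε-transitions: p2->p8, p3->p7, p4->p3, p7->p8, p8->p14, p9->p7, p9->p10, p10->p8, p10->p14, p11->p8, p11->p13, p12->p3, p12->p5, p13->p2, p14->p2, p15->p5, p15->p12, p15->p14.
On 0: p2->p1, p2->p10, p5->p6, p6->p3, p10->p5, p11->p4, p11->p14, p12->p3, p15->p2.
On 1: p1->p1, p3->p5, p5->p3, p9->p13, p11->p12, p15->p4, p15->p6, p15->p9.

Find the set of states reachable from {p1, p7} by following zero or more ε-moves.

Start with {p1, p7}.
From p7 via ε: add p8.
From p8 via ε: add p14.
From p14 via ε: add p2.
No new states can be added; the closed set is {p1, p2, p7, p8, p14}.

{p1, p2, p7, p8, p14}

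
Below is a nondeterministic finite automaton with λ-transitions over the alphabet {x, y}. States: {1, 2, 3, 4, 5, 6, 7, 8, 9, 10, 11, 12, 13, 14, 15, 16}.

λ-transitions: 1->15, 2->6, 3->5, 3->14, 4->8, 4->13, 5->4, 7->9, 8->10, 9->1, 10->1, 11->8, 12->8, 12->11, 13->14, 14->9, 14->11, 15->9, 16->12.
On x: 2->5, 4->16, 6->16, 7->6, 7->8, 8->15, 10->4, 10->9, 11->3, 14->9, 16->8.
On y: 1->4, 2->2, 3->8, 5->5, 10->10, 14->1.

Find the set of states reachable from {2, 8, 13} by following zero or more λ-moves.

Start with {2, 8, 13}.
From 2 via λ: add 6.
From 8 via λ: add 10.
From 13 via λ: add 14.
From 10 via λ: add 1.
From 14 via λ: add 9, 11.
From 1 via λ: add 15.
No new states can be added; the closed set is {1, 2, 6, 8, 9, 10, 11, 13, 14, 15}.

{1, 2, 6, 8, 9, 10, 11, 13, 14, 15}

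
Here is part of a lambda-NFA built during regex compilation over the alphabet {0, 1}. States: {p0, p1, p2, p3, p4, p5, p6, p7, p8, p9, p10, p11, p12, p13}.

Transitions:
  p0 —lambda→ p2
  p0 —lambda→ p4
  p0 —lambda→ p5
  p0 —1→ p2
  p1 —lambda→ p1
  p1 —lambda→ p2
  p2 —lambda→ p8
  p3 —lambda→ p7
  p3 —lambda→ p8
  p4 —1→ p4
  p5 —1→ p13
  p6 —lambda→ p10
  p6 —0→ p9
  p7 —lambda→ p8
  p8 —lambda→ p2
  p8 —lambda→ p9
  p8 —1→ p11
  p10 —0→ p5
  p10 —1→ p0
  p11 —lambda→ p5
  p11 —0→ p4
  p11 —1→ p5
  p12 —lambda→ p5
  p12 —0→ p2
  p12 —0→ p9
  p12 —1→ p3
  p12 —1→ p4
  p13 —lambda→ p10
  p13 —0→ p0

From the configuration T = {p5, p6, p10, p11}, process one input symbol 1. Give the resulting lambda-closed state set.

{p0, p2, p4, p5, p8, p9, p10, p13}

p5 on 1 → {p13}.
p10 on 1 → {p0}.
p11 on 1 → {p5}.
No 1-transition from p6.
Union after reading 1: {p0, p5, p13}.
Now take the lambda-closure:
From p0 via lambda: add p2, p4.
From p13 via lambda: add p10.
From p2 via lambda: add p8.
From p8 via lambda: add p9.
No new states can be added; the closed set is {p0, p2, p4, p5, p8, p9, p10, p13}.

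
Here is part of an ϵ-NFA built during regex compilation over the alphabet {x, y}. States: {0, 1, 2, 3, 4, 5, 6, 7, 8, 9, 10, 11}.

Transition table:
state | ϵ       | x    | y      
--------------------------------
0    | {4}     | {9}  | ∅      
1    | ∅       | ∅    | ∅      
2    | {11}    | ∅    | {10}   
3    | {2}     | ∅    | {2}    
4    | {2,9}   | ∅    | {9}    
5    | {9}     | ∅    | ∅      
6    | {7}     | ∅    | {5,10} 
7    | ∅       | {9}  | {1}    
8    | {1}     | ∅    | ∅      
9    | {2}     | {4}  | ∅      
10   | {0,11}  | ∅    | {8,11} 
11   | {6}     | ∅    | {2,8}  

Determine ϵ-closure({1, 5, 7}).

Start with {1, 5, 7}.
From 5 via ϵ: add 9.
From 9 via ϵ: add 2.
From 2 via ϵ: add 11.
From 11 via ϵ: add 6.
No new states can be added; the closed set is {1, 2, 5, 6, 7, 9, 11}.

{1, 2, 5, 6, 7, 9, 11}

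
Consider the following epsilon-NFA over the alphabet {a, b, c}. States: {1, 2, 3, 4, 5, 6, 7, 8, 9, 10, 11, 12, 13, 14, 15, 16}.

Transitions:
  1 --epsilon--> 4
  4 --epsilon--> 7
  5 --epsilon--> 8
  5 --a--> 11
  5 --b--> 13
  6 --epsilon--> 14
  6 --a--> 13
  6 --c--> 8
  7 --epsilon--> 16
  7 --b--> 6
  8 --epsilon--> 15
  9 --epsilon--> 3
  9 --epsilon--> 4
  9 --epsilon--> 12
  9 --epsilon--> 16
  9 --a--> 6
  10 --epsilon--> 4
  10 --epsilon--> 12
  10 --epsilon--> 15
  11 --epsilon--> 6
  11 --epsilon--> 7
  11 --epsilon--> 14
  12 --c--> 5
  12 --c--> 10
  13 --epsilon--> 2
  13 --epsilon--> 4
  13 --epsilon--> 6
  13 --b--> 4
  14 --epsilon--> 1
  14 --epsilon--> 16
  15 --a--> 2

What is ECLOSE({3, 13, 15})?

{1, 2, 3, 4, 6, 7, 13, 14, 15, 16}

Start with {3, 13, 15}.
From 13 via epsilon: add 2, 4, 6.
From 4 via epsilon: add 7.
From 6 via epsilon: add 14.
From 7 via epsilon: add 16.
From 14 via epsilon: add 1.
No new states can be added; the closed set is {1, 2, 3, 4, 6, 7, 13, 14, 15, 16}.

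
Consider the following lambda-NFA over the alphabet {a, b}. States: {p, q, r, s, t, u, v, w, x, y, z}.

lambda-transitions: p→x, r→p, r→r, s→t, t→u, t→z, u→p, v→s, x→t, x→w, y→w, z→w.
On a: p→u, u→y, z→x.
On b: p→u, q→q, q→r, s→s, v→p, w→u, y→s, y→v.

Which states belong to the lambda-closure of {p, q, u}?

{p, q, t, u, w, x, z}

Start with {p, q, u}.
From p via lambda: add x.
From x via lambda: add t, w.
From t via lambda: add z.
No new states can be added; the closed set is {p, q, t, u, w, x, z}.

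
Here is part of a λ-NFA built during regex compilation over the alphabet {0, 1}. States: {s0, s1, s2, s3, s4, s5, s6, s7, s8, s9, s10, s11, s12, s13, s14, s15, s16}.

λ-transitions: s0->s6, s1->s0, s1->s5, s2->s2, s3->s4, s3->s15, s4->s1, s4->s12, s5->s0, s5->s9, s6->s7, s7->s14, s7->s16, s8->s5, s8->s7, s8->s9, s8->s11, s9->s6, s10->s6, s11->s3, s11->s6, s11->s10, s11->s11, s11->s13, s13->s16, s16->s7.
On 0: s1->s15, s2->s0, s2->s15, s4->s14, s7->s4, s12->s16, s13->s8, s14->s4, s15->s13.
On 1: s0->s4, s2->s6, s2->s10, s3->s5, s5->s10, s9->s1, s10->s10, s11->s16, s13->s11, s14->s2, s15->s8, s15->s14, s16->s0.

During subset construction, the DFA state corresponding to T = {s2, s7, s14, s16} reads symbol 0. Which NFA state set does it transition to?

s2 on 0 → {s0, s15}.
s7 on 0 → {s4}.
s14 on 0 → {s4}.
No 0-transition from s16.
Union after reading 0: {s0, s4, s15}.
Now take the λ-closure:
From s0 via λ: add s6.
From s4 via λ: add s1, s12.
From s1 via λ: add s5.
From s6 via λ: add s7.
From s5 via λ: add s9.
From s7 via λ: add s14, s16.
No new states can be added; the closed set is {s0, s1, s4, s5, s6, s7, s9, s12, s14, s15, s16}.

{s0, s1, s4, s5, s6, s7, s9, s12, s14, s15, s16}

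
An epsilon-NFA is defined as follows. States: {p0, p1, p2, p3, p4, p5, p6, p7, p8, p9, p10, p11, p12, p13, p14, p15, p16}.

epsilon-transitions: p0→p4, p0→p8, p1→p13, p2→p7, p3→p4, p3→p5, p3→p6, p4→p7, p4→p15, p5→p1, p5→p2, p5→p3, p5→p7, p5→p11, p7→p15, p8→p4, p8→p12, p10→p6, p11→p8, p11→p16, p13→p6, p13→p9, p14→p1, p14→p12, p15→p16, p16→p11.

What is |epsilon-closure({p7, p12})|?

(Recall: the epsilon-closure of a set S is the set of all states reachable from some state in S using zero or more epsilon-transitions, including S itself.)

7

Start with {p7, p12}.
From p7 via epsilon: add p15.
From p15 via epsilon: add p16.
From p16 via epsilon: add p11.
From p11 via epsilon: add p8.
From p8 via epsilon: add p4.
epsilon-closure = {p4, p7, p8, p11, p12, p15, p16}, which has 7 states.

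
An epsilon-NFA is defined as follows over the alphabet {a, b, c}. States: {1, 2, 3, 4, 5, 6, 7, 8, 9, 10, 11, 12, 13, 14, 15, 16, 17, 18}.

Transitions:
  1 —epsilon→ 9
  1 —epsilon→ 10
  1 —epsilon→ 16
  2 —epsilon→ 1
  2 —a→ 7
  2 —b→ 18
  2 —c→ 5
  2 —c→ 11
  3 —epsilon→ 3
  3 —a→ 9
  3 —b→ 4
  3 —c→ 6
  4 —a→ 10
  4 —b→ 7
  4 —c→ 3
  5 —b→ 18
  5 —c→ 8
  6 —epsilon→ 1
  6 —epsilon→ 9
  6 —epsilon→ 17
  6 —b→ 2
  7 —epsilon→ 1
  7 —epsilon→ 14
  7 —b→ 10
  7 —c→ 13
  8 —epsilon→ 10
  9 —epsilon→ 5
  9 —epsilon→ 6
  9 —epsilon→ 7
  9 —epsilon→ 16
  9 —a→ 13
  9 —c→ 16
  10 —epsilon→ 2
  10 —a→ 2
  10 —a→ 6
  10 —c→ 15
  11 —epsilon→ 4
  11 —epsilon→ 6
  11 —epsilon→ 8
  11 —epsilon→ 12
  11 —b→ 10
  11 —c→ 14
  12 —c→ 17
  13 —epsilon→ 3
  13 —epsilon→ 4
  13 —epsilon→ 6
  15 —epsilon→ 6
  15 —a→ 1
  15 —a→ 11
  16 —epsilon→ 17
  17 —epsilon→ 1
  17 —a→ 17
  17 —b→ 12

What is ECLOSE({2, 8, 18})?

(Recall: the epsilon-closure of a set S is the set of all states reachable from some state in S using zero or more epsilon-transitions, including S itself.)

Start with {2, 8, 18}.
From 2 via epsilon: add 1.
From 8 via epsilon: add 10.
From 1 via epsilon: add 9, 16.
From 9 via epsilon: add 5, 6, 7.
From 16 via epsilon: add 17.
From 7 via epsilon: add 14.
No new states can be added; the closed set is {1, 2, 5, 6, 7, 8, 9, 10, 14, 16, 17, 18}.

{1, 2, 5, 6, 7, 8, 9, 10, 14, 16, 17, 18}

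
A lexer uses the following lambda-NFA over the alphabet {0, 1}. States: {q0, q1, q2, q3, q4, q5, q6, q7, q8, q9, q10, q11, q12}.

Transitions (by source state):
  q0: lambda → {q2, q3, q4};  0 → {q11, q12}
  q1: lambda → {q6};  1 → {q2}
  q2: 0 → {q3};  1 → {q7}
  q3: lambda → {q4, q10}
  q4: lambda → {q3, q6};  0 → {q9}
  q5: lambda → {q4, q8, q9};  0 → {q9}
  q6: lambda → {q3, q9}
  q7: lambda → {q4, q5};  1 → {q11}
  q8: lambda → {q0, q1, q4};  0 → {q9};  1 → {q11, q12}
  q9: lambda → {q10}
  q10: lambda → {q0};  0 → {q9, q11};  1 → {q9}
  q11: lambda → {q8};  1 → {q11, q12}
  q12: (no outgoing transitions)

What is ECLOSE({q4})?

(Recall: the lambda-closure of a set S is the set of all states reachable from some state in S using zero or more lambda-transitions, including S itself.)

{q0, q2, q3, q4, q6, q9, q10}

Start with {q4}.
From q4 via lambda: add q3, q6.
From q3 via lambda: add q10.
From q6 via lambda: add q9.
From q10 via lambda: add q0.
From q0 via lambda: add q2.
No new states can be added; the closed set is {q0, q2, q3, q4, q6, q9, q10}.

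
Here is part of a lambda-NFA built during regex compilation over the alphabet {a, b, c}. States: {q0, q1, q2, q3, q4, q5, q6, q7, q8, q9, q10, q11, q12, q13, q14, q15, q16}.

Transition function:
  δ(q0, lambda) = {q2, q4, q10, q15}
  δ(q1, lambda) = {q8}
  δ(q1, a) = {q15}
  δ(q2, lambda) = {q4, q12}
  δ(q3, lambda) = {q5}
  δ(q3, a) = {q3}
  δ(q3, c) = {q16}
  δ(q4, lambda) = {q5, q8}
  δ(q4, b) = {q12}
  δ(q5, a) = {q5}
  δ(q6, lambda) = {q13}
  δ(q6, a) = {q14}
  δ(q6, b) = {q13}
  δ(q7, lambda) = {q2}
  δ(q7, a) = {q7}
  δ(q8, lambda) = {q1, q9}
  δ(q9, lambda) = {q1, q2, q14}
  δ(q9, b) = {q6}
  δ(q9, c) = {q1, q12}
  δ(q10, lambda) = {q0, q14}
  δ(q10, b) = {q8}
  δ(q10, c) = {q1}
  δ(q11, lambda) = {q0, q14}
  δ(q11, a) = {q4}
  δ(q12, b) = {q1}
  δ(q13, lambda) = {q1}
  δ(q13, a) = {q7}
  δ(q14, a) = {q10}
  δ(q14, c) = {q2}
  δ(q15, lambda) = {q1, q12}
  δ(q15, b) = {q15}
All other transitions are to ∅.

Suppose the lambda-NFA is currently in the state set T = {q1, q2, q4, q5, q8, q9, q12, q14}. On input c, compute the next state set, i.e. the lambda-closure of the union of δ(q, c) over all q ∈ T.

q9 on c → {q1, q12}.
q14 on c → {q2}.
No c-transition from q1, q2, q4, q5, q8, q12.
Union after reading c: {q1, q2, q12}.
Now take the lambda-closure:
From q1 via lambda: add q8.
From q2 via lambda: add q4.
From q4 via lambda: add q5.
From q8 via lambda: add q9.
From q9 via lambda: add q14.
No new states can be added; the closed set is {q1, q2, q4, q5, q8, q9, q12, q14}.

{q1, q2, q4, q5, q8, q9, q12, q14}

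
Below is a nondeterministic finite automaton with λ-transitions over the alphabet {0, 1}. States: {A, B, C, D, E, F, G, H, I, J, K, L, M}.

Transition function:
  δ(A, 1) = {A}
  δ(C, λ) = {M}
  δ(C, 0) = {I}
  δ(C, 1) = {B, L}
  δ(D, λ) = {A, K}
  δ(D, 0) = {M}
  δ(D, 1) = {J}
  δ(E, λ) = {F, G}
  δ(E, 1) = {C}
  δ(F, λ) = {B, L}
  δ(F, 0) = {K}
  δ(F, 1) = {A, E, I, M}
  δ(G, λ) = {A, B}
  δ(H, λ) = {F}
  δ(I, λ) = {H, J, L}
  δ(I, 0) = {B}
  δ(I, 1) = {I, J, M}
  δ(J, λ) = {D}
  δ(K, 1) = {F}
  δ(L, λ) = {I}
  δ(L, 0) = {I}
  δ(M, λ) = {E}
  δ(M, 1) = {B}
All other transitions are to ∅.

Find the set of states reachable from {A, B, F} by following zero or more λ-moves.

{A, B, D, F, H, I, J, K, L}

Start with {A, B, F}.
From F via λ: add L.
From L via λ: add I.
From I via λ: add H, J.
From J via λ: add D.
From D via λ: add K.
No new states can be added; the closed set is {A, B, D, F, H, I, J, K, L}.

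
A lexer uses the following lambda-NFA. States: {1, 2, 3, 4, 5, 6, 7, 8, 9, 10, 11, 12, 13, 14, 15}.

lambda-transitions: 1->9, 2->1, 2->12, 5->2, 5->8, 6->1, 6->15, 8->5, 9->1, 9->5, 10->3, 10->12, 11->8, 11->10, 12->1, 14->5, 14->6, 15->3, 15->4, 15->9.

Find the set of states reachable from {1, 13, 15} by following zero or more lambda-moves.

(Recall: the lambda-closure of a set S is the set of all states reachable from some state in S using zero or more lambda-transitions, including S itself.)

{1, 2, 3, 4, 5, 8, 9, 12, 13, 15}

Start with {1, 13, 15}.
From 1 via lambda: add 9.
From 15 via lambda: add 3, 4.
From 9 via lambda: add 5.
From 5 via lambda: add 2, 8.
From 2 via lambda: add 12.
No new states can be added; the closed set is {1, 2, 3, 4, 5, 8, 9, 12, 13, 15}.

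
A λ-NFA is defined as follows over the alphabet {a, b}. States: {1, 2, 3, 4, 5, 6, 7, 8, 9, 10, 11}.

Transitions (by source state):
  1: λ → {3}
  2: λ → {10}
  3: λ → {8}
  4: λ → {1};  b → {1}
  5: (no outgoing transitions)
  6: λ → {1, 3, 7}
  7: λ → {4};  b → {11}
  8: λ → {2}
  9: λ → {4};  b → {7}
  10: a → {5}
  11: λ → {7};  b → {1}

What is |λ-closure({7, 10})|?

Start with {7, 10}.
From 7 via λ: add 4.
From 4 via λ: add 1.
From 1 via λ: add 3.
From 3 via λ: add 8.
From 8 via λ: add 2.
λ-closure = {1, 2, 3, 4, 7, 8, 10}, which has 7 states.

7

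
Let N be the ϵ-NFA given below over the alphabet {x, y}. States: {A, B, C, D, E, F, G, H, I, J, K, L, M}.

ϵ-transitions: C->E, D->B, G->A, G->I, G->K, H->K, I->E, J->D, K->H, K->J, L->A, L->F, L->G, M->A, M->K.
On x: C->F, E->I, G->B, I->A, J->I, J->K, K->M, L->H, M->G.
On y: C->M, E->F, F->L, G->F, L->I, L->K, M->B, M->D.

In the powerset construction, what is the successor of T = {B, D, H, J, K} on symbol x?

{A, B, D, E, H, I, J, K, M}

J on x → {I, K}.
K on x → {M}.
No x-transition from B, D, H.
Union after reading x: {I, K, M}.
Now take the ϵ-closure:
From I via ϵ: add E.
From K via ϵ: add H, J.
From M via ϵ: add A.
From J via ϵ: add D.
From D via ϵ: add B.
No new states can be added; the closed set is {A, B, D, E, H, I, J, K, M}.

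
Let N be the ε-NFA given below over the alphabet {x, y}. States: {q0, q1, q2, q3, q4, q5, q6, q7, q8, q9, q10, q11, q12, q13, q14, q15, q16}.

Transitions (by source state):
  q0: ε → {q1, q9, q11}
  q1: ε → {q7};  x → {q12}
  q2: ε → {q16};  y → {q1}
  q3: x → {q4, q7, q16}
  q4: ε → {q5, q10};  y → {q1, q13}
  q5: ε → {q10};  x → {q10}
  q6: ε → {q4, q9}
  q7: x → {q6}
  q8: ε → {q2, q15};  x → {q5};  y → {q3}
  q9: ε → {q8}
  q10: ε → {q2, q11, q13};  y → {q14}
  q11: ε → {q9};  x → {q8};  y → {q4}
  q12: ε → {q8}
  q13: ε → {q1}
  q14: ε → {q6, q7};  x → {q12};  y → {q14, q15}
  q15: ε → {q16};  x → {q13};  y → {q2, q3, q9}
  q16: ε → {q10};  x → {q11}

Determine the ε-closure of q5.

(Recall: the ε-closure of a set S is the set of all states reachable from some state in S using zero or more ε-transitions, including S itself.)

{q1, q2, q5, q7, q8, q9, q10, q11, q13, q15, q16}

Start with {q5}.
From q5 via ε: add q10.
From q10 via ε: add q2, q11, q13.
From q2 via ε: add q16.
From q11 via ε: add q9.
From q13 via ε: add q1.
From q1 via ε: add q7.
From q9 via ε: add q8.
From q8 via ε: add q15.
No new states can be added; the closed set is {q1, q2, q5, q7, q8, q9, q10, q11, q13, q15, q16}.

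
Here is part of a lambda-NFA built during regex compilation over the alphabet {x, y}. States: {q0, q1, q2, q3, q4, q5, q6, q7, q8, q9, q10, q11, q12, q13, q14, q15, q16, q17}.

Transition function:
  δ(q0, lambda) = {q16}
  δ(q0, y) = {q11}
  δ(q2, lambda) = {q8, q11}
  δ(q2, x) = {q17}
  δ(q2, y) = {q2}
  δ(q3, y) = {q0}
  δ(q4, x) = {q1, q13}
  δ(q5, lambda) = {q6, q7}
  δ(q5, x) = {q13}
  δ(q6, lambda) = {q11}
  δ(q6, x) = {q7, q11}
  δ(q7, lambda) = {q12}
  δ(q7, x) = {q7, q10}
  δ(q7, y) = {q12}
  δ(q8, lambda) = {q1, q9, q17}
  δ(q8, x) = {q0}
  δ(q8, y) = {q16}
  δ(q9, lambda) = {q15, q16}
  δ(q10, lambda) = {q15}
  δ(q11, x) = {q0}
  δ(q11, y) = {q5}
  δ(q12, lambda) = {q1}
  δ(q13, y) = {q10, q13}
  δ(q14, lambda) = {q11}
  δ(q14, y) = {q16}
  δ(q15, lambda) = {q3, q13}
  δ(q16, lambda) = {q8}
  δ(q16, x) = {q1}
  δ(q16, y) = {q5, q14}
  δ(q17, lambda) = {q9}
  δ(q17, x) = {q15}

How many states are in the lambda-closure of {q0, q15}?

Start with {q0, q15}.
From q0 via lambda: add q16.
From q15 via lambda: add q3, q13.
From q16 via lambda: add q8.
From q8 via lambda: add q1, q9, q17.
lambda-closure = {q0, q1, q3, q8, q9, q13, q15, q16, q17}, which has 9 states.

9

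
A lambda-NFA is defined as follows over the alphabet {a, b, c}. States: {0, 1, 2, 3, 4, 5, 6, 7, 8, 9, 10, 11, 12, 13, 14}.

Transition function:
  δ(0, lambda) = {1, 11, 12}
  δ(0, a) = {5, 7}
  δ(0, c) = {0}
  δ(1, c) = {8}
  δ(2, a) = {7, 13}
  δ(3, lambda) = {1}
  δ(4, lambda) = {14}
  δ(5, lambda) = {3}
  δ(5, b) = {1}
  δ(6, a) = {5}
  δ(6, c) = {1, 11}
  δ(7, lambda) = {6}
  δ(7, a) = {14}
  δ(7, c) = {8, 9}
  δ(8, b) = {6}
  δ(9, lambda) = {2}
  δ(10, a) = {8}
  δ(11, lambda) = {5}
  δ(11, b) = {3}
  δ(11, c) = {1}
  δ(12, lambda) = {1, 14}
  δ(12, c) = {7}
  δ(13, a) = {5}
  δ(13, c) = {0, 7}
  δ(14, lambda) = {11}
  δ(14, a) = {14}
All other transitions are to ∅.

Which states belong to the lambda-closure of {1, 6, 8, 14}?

Start with {1, 6, 8, 14}.
From 14 via lambda: add 11.
From 11 via lambda: add 5.
From 5 via lambda: add 3.
No new states can be added; the closed set is {1, 3, 5, 6, 8, 11, 14}.

{1, 3, 5, 6, 8, 11, 14}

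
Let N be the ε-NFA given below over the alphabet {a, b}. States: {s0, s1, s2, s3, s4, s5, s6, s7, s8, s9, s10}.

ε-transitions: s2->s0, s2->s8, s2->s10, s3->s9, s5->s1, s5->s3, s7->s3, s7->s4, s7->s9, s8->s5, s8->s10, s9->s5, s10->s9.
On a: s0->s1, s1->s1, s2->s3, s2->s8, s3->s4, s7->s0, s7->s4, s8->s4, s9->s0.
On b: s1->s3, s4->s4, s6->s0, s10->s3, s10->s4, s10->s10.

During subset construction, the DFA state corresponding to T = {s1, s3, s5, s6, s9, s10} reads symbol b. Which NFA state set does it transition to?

{s0, s1, s3, s4, s5, s9, s10}

s1 on b → {s3}.
s6 on b → {s0}.
s10 on b → {s3, s4, s10}.
No b-transition from s3, s5, s9.
Union after reading b: {s0, s3, s4, s10}.
Now take the ε-closure:
From s3 via ε: add s9.
From s9 via ε: add s5.
From s5 via ε: add s1.
No new states can be added; the closed set is {s0, s1, s3, s4, s5, s9, s10}.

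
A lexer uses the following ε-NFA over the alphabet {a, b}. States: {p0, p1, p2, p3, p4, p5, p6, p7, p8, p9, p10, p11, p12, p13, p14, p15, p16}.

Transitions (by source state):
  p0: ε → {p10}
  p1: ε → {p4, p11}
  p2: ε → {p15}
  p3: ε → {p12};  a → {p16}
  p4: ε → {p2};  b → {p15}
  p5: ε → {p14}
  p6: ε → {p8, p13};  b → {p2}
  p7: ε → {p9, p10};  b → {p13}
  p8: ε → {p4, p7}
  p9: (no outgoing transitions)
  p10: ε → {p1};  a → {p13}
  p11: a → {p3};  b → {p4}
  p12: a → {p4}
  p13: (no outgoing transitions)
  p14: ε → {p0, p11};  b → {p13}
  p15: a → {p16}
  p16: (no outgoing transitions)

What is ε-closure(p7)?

Start with {p7}.
From p7 via ε: add p9, p10.
From p10 via ε: add p1.
From p1 via ε: add p4, p11.
From p4 via ε: add p2.
From p2 via ε: add p15.
No new states can be added; the closed set is {p1, p2, p4, p7, p9, p10, p11, p15}.

{p1, p2, p4, p7, p9, p10, p11, p15}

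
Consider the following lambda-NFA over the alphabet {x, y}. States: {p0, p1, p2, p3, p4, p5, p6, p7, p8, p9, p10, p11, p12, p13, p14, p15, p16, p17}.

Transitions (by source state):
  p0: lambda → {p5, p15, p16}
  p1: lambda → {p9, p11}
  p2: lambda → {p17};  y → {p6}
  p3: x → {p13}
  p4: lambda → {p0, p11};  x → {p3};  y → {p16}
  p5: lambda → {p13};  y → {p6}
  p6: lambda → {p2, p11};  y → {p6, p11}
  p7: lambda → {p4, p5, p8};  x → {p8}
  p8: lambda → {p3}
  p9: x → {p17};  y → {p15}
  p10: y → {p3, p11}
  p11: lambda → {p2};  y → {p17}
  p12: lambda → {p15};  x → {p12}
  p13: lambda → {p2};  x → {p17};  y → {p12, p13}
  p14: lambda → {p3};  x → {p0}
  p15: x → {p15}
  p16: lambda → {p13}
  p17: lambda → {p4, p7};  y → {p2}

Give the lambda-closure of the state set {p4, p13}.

Start with {p4, p13}.
From p4 via lambda: add p0, p11.
From p13 via lambda: add p2.
From p0 via lambda: add p5, p15, p16.
From p2 via lambda: add p17.
From p17 via lambda: add p7.
From p7 via lambda: add p8.
From p8 via lambda: add p3.
No new states can be added; the closed set is {p0, p2, p3, p4, p5, p7, p8, p11, p13, p15, p16, p17}.

{p0, p2, p3, p4, p5, p7, p8, p11, p13, p15, p16, p17}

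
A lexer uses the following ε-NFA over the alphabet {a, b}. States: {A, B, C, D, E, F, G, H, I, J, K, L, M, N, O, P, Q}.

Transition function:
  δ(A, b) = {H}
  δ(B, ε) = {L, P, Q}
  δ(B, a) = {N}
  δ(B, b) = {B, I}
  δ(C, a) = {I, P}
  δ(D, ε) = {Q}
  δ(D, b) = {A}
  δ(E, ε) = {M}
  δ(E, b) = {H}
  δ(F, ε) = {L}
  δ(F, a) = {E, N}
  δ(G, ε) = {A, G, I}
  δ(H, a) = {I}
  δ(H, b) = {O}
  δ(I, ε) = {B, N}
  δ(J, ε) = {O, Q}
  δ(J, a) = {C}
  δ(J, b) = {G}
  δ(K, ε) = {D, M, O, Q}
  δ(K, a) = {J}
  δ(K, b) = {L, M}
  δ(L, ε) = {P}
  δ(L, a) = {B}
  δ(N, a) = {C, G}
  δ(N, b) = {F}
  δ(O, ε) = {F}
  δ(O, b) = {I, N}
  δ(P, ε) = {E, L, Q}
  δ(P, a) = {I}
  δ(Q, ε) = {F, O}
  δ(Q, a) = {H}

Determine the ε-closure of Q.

{E, F, L, M, O, P, Q}

Start with {Q}.
From Q via ε: add F, O.
From F via ε: add L.
From L via ε: add P.
From P via ε: add E.
From E via ε: add M.
No new states can be added; the closed set is {E, F, L, M, O, P, Q}.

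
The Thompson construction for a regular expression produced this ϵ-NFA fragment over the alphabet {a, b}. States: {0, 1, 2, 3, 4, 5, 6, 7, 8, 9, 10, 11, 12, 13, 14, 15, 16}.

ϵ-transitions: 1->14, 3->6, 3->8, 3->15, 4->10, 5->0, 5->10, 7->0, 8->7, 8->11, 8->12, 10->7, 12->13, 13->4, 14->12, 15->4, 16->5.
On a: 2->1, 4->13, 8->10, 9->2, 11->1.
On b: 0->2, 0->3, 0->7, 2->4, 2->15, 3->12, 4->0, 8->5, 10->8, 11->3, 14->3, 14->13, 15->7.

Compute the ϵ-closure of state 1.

Start with {1}.
From 1 via ϵ: add 14.
From 14 via ϵ: add 12.
From 12 via ϵ: add 13.
From 13 via ϵ: add 4.
From 4 via ϵ: add 10.
From 10 via ϵ: add 7.
From 7 via ϵ: add 0.
No new states can be added; the closed set is {0, 1, 4, 7, 10, 12, 13, 14}.

{0, 1, 4, 7, 10, 12, 13, 14}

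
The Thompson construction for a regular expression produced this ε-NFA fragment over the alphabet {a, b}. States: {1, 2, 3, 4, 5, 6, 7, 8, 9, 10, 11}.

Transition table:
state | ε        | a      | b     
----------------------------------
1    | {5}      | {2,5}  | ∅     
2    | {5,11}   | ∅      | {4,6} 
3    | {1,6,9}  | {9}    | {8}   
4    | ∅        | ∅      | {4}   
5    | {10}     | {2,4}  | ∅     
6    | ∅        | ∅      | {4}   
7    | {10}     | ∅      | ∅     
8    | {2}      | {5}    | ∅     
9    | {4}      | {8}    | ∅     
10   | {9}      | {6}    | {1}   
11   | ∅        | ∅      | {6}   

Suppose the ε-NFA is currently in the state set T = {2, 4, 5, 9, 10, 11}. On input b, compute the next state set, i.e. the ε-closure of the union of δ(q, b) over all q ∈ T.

{1, 4, 5, 6, 9, 10}

2 on b → {4, 6}.
4 on b → {4}.
10 on b → {1}.
11 on b → {6}.
No b-transition from 5, 9.
Union after reading b: {1, 4, 6}.
Now take the ε-closure:
From 1 via ε: add 5.
From 5 via ε: add 10.
From 10 via ε: add 9.
No new states can be added; the closed set is {1, 4, 5, 6, 9, 10}.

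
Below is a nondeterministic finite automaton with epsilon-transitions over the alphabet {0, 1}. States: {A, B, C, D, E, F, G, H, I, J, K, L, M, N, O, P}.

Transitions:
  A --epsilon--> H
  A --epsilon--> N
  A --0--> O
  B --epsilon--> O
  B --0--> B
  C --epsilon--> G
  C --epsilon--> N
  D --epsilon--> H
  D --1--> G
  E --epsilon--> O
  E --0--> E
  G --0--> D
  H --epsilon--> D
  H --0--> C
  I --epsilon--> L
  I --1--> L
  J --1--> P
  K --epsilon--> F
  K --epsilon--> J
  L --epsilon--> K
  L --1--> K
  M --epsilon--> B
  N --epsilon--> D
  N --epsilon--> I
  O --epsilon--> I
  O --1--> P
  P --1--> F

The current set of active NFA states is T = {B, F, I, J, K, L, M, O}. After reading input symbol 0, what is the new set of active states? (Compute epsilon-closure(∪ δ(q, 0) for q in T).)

B on 0 → {B}.
No 0-transition from F, I, J, K, L, M, O.
Union after reading 0: {B}.
Now take the epsilon-closure:
From B via epsilon: add O.
From O via epsilon: add I.
From I via epsilon: add L.
From L via epsilon: add K.
From K via epsilon: add F, J.
No new states can be added; the closed set is {B, F, I, J, K, L, O}.

{B, F, I, J, K, L, O}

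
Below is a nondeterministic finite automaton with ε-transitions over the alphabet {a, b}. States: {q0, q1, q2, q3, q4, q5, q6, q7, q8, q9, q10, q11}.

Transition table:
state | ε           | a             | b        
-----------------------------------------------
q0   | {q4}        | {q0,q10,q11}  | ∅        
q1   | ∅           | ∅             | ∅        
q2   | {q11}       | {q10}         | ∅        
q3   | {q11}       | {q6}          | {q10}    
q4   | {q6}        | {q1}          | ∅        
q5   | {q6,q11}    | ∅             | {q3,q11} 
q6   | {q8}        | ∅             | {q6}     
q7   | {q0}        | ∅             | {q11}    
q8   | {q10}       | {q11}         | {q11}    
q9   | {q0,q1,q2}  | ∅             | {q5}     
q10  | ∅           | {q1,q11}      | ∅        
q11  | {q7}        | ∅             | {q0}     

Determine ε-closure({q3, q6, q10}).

{q0, q3, q4, q6, q7, q8, q10, q11}

Start with {q3, q6, q10}.
From q3 via ε: add q11.
From q6 via ε: add q8.
From q11 via ε: add q7.
From q7 via ε: add q0.
From q0 via ε: add q4.
No new states can be added; the closed set is {q0, q3, q4, q6, q7, q8, q10, q11}.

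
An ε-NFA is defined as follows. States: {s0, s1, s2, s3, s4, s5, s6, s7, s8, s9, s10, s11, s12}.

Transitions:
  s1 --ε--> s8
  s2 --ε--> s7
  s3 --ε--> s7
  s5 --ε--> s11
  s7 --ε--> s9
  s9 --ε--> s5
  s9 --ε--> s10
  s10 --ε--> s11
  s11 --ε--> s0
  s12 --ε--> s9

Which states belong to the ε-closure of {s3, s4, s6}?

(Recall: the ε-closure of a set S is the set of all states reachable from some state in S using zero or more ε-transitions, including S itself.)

Start with {s3, s4, s6}.
From s3 via ε: add s7.
From s7 via ε: add s9.
From s9 via ε: add s5, s10.
From s5 via ε: add s11.
From s11 via ε: add s0.
No new states can be added; the closed set is {s0, s3, s4, s5, s6, s7, s9, s10, s11}.

{s0, s3, s4, s5, s6, s7, s9, s10, s11}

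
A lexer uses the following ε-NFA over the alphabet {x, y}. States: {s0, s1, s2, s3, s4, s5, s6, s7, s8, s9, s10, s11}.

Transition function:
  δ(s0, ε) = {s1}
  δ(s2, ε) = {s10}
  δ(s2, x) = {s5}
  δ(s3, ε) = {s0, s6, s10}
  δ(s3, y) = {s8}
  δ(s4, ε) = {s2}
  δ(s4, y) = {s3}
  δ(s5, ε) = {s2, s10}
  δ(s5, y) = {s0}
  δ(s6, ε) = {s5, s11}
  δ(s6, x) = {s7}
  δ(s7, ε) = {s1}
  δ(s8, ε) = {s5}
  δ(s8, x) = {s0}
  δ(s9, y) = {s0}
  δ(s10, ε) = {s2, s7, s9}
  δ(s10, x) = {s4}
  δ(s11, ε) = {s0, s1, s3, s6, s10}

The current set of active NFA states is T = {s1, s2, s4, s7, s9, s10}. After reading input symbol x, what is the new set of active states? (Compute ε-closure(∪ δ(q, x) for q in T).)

{s1, s2, s4, s5, s7, s9, s10}

s2 on x → {s5}.
s10 on x → {s4}.
No x-transition from s1, s4, s7, s9.
Union after reading x: {s4, s5}.
Now take the ε-closure:
From s4 via ε: add s2.
From s5 via ε: add s10.
From s10 via ε: add s7, s9.
From s7 via ε: add s1.
No new states can be added; the closed set is {s1, s2, s4, s5, s7, s9, s10}.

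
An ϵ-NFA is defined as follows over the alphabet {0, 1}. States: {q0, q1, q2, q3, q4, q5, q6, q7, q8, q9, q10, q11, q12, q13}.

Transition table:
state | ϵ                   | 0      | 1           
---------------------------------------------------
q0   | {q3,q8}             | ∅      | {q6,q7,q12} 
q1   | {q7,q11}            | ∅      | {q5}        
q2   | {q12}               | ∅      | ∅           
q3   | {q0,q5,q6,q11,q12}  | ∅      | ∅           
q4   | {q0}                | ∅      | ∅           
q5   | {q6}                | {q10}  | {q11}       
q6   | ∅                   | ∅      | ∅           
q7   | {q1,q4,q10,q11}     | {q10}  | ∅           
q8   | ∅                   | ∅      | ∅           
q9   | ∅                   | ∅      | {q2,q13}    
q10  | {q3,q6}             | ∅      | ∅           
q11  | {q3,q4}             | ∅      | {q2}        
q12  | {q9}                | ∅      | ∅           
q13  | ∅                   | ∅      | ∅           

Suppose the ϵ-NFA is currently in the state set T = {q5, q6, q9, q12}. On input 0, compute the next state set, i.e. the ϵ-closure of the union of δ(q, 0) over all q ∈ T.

{q0, q3, q4, q5, q6, q8, q9, q10, q11, q12}

q5 on 0 → {q10}.
No 0-transition from q6, q9, q12.
Union after reading 0: {q10}.
Now take the ϵ-closure:
From q10 via ϵ: add q3, q6.
From q3 via ϵ: add q0, q5, q11, q12.
From q0 via ϵ: add q8.
From q11 via ϵ: add q4.
From q12 via ϵ: add q9.
No new states can be added; the closed set is {q0, q3, q4, q5, q6, q8, q9, q10, q11, q12}.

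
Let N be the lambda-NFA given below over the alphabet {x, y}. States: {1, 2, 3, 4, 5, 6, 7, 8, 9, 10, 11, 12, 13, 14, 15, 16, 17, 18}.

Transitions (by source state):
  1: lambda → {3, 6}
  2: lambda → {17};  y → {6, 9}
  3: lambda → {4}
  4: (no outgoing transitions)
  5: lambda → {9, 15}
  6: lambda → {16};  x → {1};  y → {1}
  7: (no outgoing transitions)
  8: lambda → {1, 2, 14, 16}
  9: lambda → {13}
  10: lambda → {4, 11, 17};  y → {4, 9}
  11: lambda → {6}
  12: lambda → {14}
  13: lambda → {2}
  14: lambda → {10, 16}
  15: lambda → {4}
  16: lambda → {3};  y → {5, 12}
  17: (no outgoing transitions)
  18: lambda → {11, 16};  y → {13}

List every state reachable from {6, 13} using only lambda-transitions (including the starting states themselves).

Start with {6, 13}.
From 6 via lambda: add 16.
From 13 via lambda: add 2.
From 2 via lambda: add 17.
From 16 via lambda: add 3.
From 3 via lambda: add 4.
No new states can be added; the closed set is {2, 3, 4, 6, 13, 16, 17}.

{2, 3, 4, 6, 13, 16, 17}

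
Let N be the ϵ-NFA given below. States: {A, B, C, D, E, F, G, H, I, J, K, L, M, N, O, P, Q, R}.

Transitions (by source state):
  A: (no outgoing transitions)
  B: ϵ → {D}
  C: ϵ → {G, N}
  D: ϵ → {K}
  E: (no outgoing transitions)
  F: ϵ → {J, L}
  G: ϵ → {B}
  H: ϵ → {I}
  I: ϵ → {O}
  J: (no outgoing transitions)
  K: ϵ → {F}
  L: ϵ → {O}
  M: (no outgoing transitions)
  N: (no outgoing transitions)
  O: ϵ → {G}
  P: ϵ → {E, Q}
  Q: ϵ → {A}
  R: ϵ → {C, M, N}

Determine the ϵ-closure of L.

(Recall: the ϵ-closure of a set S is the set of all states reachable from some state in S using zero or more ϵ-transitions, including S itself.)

{B, D, F, G, J, K, L, O}

Start with {L}.
From L via ϵ: add O.
From O via ϵ: add G.
From G via ϵ: add B.
From B via ϵ: add D.
From D via ϵ: add K.
From K via ϵ: add F.
From F via ϵ: add J.
No new states can be added; the closed set is {B, D, F, G, J, K, L, O}.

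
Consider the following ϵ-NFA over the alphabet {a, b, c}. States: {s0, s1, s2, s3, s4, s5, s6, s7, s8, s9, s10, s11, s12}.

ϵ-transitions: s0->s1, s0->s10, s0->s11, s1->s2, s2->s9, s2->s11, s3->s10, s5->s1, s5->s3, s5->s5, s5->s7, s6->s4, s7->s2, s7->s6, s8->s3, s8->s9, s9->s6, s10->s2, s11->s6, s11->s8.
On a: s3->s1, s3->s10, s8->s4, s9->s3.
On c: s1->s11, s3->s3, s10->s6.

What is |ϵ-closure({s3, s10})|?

8

Start with {s3, s10}.
From s10 via ϵ: add s2.
From s2 via ϵ: add s9, s11.
From s9 via ϵ: add s6.
From s11 via ϵ: add s8.
From s6 via ϵ: add s4.
ϵ-closure = {s2, s3, s4, s6, s8, s9, s10, s11}, which has 8 states.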